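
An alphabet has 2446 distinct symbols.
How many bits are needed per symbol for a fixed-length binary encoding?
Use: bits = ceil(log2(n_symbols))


log2(2446) = 11.2562
Bracket: 2^11 = 2048 < 2446 <= 2^12 = 4096
So ceil(log2(2446)) = 12

bits = ceil(log2(2446)) = ceil(11.2562) = 12 bits


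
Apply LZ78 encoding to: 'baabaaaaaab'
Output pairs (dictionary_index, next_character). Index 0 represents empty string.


LZ78 encoding steps:
Dictionary: {0: ''}
Step 1: w='' (idx 0), next='b' -> output (0, 'b'), add 'b' as idx 1
Step 2: w='' (idx 0), next='a' -> output (0, 'a'), add 'a' as idx 2
Step 3: w='a' (idx 2), next='b' -> output (2, 'b'), add 'ab' as idx 3
Step 4: w='a' (idx 2), next='a' -> output (2, 'a'), add 'aa' as idx 4
Step 5: w='aa' (idx 4), next='a' -> output (4, 'a'), add 'aaa' as idx 5
Step 6: w='ab' (idx 3), end of input -> output (3, '')


Encoded: [(0, 'b'), (0, 'a'), (2, 'b'), (2, 'a'), (4, 'a'), (3, '')]


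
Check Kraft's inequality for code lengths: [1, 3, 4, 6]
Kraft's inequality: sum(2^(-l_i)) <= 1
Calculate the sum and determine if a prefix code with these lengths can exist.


Sum = 2^(-1) + 2^(-3) + 2^(-4) + 2^(-6)
    = 0.5 + 0.125 + 0.0625 + 0.015625
    = 45/64 = 0.703125
Since 0.703125 <= 1, Kraft's inequality IS satisfied.
A prefix code with these lengths CAN exist.

Kraft sum = 0.703125. Satisfied.


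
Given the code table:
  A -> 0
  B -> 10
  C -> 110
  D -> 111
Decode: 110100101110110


Decoding:
110 -> C
10 -> B
0 -> A
10 -> B
111 -> D
0 -> A
110 -> C


Result: CBABDAC


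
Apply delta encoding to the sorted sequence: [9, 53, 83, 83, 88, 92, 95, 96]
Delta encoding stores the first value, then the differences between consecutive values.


First value: 9
Deltas:
  53 - 9 = 44
  83 - 53 = 30
  83 - 83 = 0
  88 - 83 = 5
  92 - 88 = 4
  95 - 92 = 3
  96 - 95 = 1


Delta encoded: [9, 44, 30, 0, 5, 4, 3, 1]


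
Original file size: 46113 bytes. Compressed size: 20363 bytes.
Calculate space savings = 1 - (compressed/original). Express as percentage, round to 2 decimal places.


ratio = compressed/original = 20363/46113 = 0.441589
savings = 1 - ratio = 1 - 0.441589 = 0.558411
as a percentage: 0.558411 * 100 = 55.84%

Space savings = 1 - 20363/46113 = 55.84%


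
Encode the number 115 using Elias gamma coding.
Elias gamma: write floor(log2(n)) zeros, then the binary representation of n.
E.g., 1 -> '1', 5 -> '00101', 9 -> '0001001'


num_bits = floor(log2(115)) + 1 = 7
leading_zeros = num_bits - 1 = 6
binary(115) = 1110011

Elias gamma(115) = '000000' + '1110011' = 0000001110011 (13 bits)


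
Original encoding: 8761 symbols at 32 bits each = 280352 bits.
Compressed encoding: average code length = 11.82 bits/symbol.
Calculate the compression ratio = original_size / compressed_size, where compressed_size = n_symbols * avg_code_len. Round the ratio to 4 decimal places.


original_size = n_symbols * orig_bits = 8761 * 32 = 280352 bits
compressed_size = n_symbols * avg_code_len = 8761 * 11.82 = 103555.02 bits
ratio = original_size / compressed_size = 280352 / 103555.02 = 2.7073

Compression ratio = 2.7073


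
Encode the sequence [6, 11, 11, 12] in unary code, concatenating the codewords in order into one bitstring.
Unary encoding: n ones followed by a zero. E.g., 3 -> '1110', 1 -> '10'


Encode each number as n ones followed by a terminating 0:
  6 -> 1111110 (7 bits)
  11 -> 111111111110 (12 bits)
  11 -> 111111111110 (12 bits)
  12 -> 1111111111110 (13 bits)
Total length = 7 + 12 + 12 + 13 = 44 bits.

Unary([6, 11, 11, 12]) = 11111101111111111101111111111101111111111110 (44 bits)


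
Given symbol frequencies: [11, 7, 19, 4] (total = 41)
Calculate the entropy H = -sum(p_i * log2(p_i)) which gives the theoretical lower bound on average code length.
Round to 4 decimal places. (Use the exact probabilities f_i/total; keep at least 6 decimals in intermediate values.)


Per-symbol terms -p_i * log2(p_i) with p_i = f_i/41:
  p = 11/41 = 0.268293: log2(p) = -1.898120, -p*log2(p) = 0.509252
  p = 7/41 = 0.170732: log2(p) = -2.550197, -p*log2(p) = 0.435400
  p = 19/41 = 0.463415: log2(p) = -1.109624, -p*log2(p) = 0.514216
  p = 4/41 = 0.097561: log2(p) = -3.357552, -p*log2(p) = 0.327566
H = 0.509252 + 0.435400 + 0.514216 + 0.327566 = 1.786434

H = 1.7864 bits/symbol


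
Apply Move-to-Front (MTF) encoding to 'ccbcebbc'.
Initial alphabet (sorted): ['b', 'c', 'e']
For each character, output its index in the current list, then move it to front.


MTF encoding:
'c': index 1 in ['b', 'c', 'e'] -> ['c', 'b', 'e']
'c': index 0 in ['c', 'b', 'e'] -> ['c', 'b', 'e']
'b': index 1 in ['c', 'b', 'e'] -> ['b', 'c', 'e']
'c': index 1 in ['b', 'c', 'e'] -> ['c', 'b', 'e']
'e': index 2 in ['c', 'b', 'e'] -> ['e', 'c', 'b']
'b': index 2 in ['e', 'c', 'b'] -> ['b', 'e', 'c']
'b': index 0 in ['b', 'e', 'c'] -> ['b', 'e', 'c']
'c': index 2 in ['b', 'e', 'c'] -> ['c', 'b', 'e']


Output: [1, 0, 1, 1, 2, 2, 0, 2]


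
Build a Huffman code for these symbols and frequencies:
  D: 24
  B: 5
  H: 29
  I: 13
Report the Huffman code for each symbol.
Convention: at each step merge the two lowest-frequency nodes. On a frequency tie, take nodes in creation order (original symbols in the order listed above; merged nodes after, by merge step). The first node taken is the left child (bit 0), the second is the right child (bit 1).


Huffman tree construction:
Step 1: Merge B(5) + I(13) = 18
Step 2: Merge (B+I)(18) + D(24) = 42
Step 3: Merge H(29) + ((B+I)+D)(42) = 71
Read each symbol's code off the tree from the root (left child = 0, right child = 1).

Codes:
  D: 11 (length 2)
  B: 100 (length 3)
  H: 0 (length 1)
  I: 101 (length 3)
Average code length: 131/71 = 1.8451 bits/symbol


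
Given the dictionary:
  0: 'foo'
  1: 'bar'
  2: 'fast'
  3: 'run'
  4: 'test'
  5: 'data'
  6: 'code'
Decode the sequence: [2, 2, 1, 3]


Look up each index in the dictionary:
  2 -> 'fast'
  2 -> 'fast'
  1 -> 'bar'
  3 -> 'run'

Decoded: "fast fast bar run"


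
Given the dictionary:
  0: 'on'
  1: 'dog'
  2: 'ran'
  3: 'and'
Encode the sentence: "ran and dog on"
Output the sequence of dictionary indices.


Look up each word in the dictionary:
  'ran' -> 2
  'and' -> 3
  'dog' -> 1
  'on' -> 0

Encoded: [2, 3, 1, 0]


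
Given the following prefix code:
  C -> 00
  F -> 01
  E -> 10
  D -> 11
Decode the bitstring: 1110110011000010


Decoding step by step:
Bits 11 -> D
Bits 10 -> E
Bits 11 -> D
Bits 00 -> C
Bits 11 -> D
Bits 00 -> C
Bits 00 -> C
Bits 10 -> E


Decoded message: DEDCDCCE


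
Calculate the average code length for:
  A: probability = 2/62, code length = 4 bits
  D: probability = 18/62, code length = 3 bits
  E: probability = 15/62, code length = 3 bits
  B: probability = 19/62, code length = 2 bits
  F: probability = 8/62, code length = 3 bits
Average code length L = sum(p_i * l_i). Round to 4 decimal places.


Weighted contributions p_i * l_i:
  A: (2/62) * 4 = 8/62
  D: (18/62) * 3 = 54/62
  E: (15/62) * 3 = 45/62
  B: (19/62) * 2 = 38/62
  F: (8/62) * 3 = 24/62
Sum = (8 + 54 + 45 + 38 + 24)/62 = 169/62

L = 169/62 = 2.7258 bits/symbol


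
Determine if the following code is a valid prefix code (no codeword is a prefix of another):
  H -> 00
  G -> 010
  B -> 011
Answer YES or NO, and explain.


Checking each pair (does one codeword prefix another?):
  H='00' vs G='010': no prefix
  H='00' vs B='011': no prefix
  G='010' vs H='00': no prefix
  G='010' vs B='011': no prefix
  B='011' vs H='00': no prefix
  B='011' vs G='010': no prefix
No violation found over all pairs.

YES -- this is a valid prefix code. No codeword is a prefix of any other codeword.


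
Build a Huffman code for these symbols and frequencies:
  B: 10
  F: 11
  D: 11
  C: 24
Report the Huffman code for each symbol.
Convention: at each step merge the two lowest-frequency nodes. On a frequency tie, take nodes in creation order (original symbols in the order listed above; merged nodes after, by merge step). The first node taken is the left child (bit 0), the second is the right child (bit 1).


Huffman tree construction:
Step 1: Merge B(10) + F(11) = 21
Step 2: Merge D(11) + (B+F)(21) = 32
Step 3: Merge C(24) + (D+(B+F))(32) = 56
Read each symbol's code off the tree from the root (left child = 0, right child = 1).

Codes:
  B: 110 (length 3)
  F: 111 (length 3)
  D: 10 (length 2)
  C: 0 (length 1)
Average code length: 109/56 = 1.9464 bits/symbol


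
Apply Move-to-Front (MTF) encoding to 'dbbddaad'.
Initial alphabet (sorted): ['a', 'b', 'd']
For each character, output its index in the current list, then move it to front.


MTF encoding:
'd': index 2 in ['a', 'b', 'd'] -> ['d', 'a', 'b']
'b': index 2 in ['d', 'a', 'b'] -> ['b', 'd', 'a']
'b': index 0 in ['b', 'd', 'a'] -> ['b', 'd', 'a']
'd': index 1 in ['b', 'd', 'a'] -> ['d', 'b', 'a']
'd': index 0 in ['d', 'b', 'a'] -> ['d', 'b', 'a']
'a': index 2 in ['d', 'b', 'a'] -> ['a', 'd', 'b']
'a': index 0 in ['a', 'd', 'b'] -> ['a', 'd', 'b']
'd': index 1 in ['a', 'd', 'b'] -> ['d', 'a', 'b']


Output: [2, 2, 0, 1, 0, 2, 0, 1]


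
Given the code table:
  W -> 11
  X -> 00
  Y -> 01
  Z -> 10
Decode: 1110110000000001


Decoding:
11 -> W
10 -> Z
11 -> W
00 -> X
00 -> X
00 -> X
00 -> X
01 -> Y


Result: WZWXXXXY


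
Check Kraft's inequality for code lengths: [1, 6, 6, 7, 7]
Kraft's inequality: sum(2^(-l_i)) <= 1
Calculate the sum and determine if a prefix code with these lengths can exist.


Sum = 2^(-1) + 2^(-6) + 2^(-6) + 2^(-7) + 2^(-7)
    = 0.5 + 0.015625 + 0.015625 + 0.0078125 + 0.0078125
    = 70/128 = 0.546875
Since 0.546875 <= 1, Kraft's inequality IS satisfied.
A prefix code with these lengths CAN exist.

Kraft sum = 0.546875. Satisfied.


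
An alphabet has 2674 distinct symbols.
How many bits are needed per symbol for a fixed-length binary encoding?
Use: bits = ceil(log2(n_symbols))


log2(2674) = 11.3848
Bracket: 2^11 = 2048 < 2674 <= 2^12 = 4096
So ceil(log2(2674)) = 12

bits = ceil(log2(2674)) = ceil(11.3848) = 12 bits


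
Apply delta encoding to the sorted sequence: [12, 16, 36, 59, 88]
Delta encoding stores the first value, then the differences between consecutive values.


First value: 12
Deltas:
  16 - 12 = 4
  36 - 16 = 20
  59 - 36 = 23
  88 - 59 = 29


Delta encoded: [12, 4, 20, 23, 29]


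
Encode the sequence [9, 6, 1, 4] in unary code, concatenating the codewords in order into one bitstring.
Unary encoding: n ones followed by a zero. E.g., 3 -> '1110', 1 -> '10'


Encode each number as n ones followed by a terminating 0:
  9 -> 1111111110 (10 bits)
  6 -> 1111110 (7 bits)
  1 -> 10 (2 bits)
  4 -> 11110 (5 bits)
Total length = 10 + 7 + 2 + 5 = 24 bits.

Unary([9, 6, 1, 4]) = 111111111011111101011110 (24 bits)


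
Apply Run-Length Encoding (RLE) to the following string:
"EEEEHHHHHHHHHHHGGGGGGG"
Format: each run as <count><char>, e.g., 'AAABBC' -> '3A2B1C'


Scanning runs left to right:
  i=0: run of 'E' x 4 -> '4E'
  i=4: run of 'H' x 11 -> '11H'
  i=15: run of 'G' x 7 -> '7G'

RLE = 4E11H7G


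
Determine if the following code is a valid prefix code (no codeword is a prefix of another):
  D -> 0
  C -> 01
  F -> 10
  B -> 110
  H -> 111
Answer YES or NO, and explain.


Checking each pair (does one codeword prefix another?):
  D='0' vs C='01': prefix -- VIOLATION

NO -- this is NOT a valid prefix code. D (0) is a prefix of C (01).


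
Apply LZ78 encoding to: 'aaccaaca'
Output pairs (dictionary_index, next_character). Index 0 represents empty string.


LZ78 encoding steps:
Dictionary: {0: ''}
Step 1: w='' (idx 0), next='a' -> output (0, 'a'), add 'a' as idx 1
Step 2: w='a' (idx 1), next='c' -> output (1, 'c'), add 'ac' as idx 2
Step 3: w='' (idx 0), next='c' -> output (0, 'c'), add 'c' as idx 3
Step 4: w='a' (idx 1), next='a' -> output (1, 'a'), add 'aa' as idx 4
Step 5: w='c' (idx 3), next='a' -> output (3, 'a'), add 'ca' as idx 5


Encoded: [(0, 'a'), (1, 'c'), (0, 'c'), (1, 'a'), (3, 'a')]


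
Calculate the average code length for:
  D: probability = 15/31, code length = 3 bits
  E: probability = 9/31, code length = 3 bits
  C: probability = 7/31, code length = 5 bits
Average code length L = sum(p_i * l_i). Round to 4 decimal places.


Weighted contributions p_i * l_i:
  D: (15/31) * 3 = 45/31
  E: (9/31) * 3 = 27/31
  C: (7/31) * 5 = 35/31
Sum = (45 + 27 + 35)/31 = 107/31

L = 107/31 = 3.4516 bits/symbol


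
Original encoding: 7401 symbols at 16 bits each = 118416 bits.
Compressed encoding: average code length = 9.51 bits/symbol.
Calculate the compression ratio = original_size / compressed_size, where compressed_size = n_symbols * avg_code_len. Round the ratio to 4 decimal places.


original_size = n_symbols * orig_bits = 7401 * 16 = 118416 bits
compressed_size = n_symbols * avg_code_len = 7401 * 9.51 = 70383.51 bits
ratio = original_size / compressed_size = 118416 / 70383.51 = 1.6824

Compression ratio = 1.6824


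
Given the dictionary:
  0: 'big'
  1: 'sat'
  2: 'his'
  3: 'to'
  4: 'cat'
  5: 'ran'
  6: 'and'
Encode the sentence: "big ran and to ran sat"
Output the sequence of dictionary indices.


Look up each word in the dictionary:
  'big' -> 0
  'ran' -> 5
  'and' -> 6
  'to' -> 3
  'ran' -> 5
  'sat' -> 1

Encoded: [0, 5, 6, 3, 5, 1]


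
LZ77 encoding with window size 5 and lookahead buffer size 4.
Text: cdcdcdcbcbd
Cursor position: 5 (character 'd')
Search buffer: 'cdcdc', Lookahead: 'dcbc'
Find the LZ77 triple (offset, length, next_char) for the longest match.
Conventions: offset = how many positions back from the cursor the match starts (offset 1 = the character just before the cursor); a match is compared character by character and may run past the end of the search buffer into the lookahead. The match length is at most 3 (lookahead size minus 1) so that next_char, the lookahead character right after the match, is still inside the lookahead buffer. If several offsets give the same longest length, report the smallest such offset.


Try each offset into the search buffer:
  offset=1 (pos 4, char 'c'): match length 0
  offset=2 (pos 3, char 'd'): match length 2
  offset=3 (pos 2, char 'c'): match length 0
  offset=4 (pos 1, char 'd'): match length 2
  offset=5 (pos 0, char 'c'): match length 0
Longest match has length 2, found at offsets 2, 4; take the smallest, offset 2.
next_char = character at position 5 + 2 = 7 -> 'b'

Best match: offset=2, length=2 (matching 'dc' starting at position 3)
LZ77 triple: (2, 2, 'b')


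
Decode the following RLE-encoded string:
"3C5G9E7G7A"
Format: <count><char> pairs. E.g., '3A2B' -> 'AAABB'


Expanding each <count><char> pair:
  3C -> 'CCC'
  5G -> 'GGGGG'
  9E -> 'EEEEEEEEE'
  7G -> 'GGGGGGG'
  7A -> 'AAAAAAA'

Decoded = CCCGGGGGEEEEEEEEEGGGGGGGAAAAAAA


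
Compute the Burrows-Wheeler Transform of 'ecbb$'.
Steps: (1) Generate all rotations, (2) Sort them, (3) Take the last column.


Rotations (sorted):
  0: $ecbb -> last char: b
  1: b$ecb -> last char: b
  2: bb$ec -> last char: c
  3: cbb$e -> last char: e
  4: ecbb$ -> last char: $


BWT = bbce$


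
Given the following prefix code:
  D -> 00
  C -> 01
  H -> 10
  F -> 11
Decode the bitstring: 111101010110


Decoding step by step:
Bits 11 -> F
Bits 11 -> F
Bits 01 -> C
Bits 01 -> C
Bits 01 -> C
Bits 10 -> H


Decoded message: FFCCCH


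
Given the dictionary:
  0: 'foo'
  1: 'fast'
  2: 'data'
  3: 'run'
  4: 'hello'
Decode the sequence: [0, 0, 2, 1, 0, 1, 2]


Look up each index in the dictionary:
  0 -> 'foo'
  0 -> 'foo'
  2 -> 'data'
  1 -> 'fast'
  0 -> 'foo'
  1 -> 'fast'
  2 -> 'data'

Decoded: "foo foo data fast foo fast data"


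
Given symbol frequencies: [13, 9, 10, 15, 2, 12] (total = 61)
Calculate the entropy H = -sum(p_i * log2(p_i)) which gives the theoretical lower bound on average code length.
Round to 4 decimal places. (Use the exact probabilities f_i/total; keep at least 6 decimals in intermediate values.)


Per-symbol terms -p_i * log2(p_i) with p_i = f_i/61:
  p = 13/61 = 0.213115: log2(p) = -2.230298, -p*log2(p) = 0.475309
  p = 9/61 = 0.147541: log2(p) = -2.760812, -p*log2(p) = 0.407333
  p = 10/61 = 0.163934: log2(p) = -2.608809, -p*log2(p) = 0.427674
  p = 15/61 = 0.245902: log2(p) = -2.023847, -p*log2(p) = 0.497667
  p = 2/61 = 0.032787: log2(p) = -4.930737, -p*log2(p) = 0.161664
  p = 12/61 = 0.196721: log2(p) = -2.345775, -p*log2(p) = 0.461464
H = 0.475309 + 0.407333 + 0.427674 + 0.497667 + 0.161664 + 0.461464 = 2.431111

H = 2.4311 bits/symbol


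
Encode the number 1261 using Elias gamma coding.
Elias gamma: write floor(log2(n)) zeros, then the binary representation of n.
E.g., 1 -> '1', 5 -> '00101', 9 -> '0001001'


num_bits = floor(log2(1261)) + 1 = 11
leading_zeros = num_bits - 1 = 10
binary(1261) = 10011101101

Elias gamma(1261) = '0000000000' + '10011101101' = 000000000010011101101 (21 bits)


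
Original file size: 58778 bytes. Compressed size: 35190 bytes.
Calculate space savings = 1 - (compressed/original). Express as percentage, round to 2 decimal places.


ratio = compressed/original = 35190/58778 = 0.598693
savings = 1 - ratio = 1 - 0.598693 = 0.401307
as a percentage: 0.401307 * 100 = 40.13%

Space savings = 1 - 35190/58778 = 40.13%


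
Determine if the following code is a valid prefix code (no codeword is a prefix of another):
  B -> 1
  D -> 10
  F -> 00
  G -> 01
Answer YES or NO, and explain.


Checking each pair (does one codeword prefix another?):
  B='1' vs D='10': prefix -- VIOLATION

NO -- this is NOT a valid prefix code. B (1) is a prefix of D (10).


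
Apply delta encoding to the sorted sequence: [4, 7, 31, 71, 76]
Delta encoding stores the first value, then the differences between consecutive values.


First value: 4
Deltas:
  7 - 4 = 3
  31 - 7 = 24
  71 - 31 = 40
  76 - 71 = 5


Delta encoded: [4, 3, 24, 40, 5]


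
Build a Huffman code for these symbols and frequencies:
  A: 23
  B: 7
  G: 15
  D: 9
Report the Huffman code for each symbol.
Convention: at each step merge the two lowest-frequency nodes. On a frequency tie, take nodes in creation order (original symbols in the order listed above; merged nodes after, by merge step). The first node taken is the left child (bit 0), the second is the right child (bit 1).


Huffman tree construction:
Step 1: Merge B(7) + D(9) = 16
Step 2: Merge G(15) + (B+D)(16) = 31
Step 3: Merge A(23) + (G+(B+D))(31) = 54
Read each symbol's code off the tree from the root (left child = 0, right child = 1).

Codes:
  A: 0 (length 1)
  B: 110 (length 3)
  G: 10 (length 2)
  D: 111 (length 3)
Average code length: 101/54 = 1.8704 bits/symbol


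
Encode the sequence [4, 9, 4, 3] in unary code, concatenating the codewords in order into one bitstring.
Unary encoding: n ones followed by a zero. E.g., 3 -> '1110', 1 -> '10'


Encode each number as n ones followed by a terminating 0:
  4 -> 11110 (5 bits)
  9 -> 1111111110 (10 bits)
  4 -> 11110 (5 bits)
  3 -> 1110 (4 bits)
Total length = 5 + 10 + 5 + 4 = 24 bits.

Unary([4, 9, 4, 3]) = 111101111111110111101110 (24 bits)


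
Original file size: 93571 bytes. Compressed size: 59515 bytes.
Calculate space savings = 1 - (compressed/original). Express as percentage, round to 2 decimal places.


ratio = compressed/original = 59515/93571 = 0.636041
savings = 1 - ratio = 1 - 0.636041 = 0.363959
as a percentage: 0.363959 * 100 = 36.4%

Space savings = 1 - 59515/93571 = 36.4%


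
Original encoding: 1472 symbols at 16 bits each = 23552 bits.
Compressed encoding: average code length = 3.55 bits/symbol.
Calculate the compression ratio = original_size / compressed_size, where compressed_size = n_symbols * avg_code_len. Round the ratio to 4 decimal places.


original_size = n_symbols * orig_bits = 1472 * 16 = 23552 bits
compressed_size = n_symbols * avg_code_len = 1472 * 3.55 = 5225.6 bits
ratio = original_size / compressed_size = 23552 / 5225.6 = 4.507

Compression ratio = 4.507


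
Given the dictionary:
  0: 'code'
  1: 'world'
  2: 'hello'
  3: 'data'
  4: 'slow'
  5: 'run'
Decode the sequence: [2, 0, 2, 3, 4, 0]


Look up each index in the dictionary:
  2 -> 'hello'
  0 -> 'code'
  2 -> 'hello'
  3 -> 'data'
  4 -> 'slow'
  0 -> 'code'

Decoded: "hello code hello data slow code"


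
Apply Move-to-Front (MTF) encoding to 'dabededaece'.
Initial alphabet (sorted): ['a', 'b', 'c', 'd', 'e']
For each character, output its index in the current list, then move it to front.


MTF encoding:
'd': index 3 in ['a', 'b', 'c', 'd', 'e'] -> ['d', 'a', 'b', 'c', 'e']
'a': index 1 in ['d', 'a', 'b', 'c', 'e'] -> ['a', 'd', 'b', 'c', 'e']
'b': index 2 in ['a', 'd', 'b', 'c', 'e'] -> ['b', 'a', 'd', 'c', 'e']
'e': index 4 in ['b', 'a', 'd', 'c', 'e'] -> ['e', 'b', 'a', 'd', 'c']
'd': index 3 in ['e', 'b', 'a', 'd', 'c'] -> ['d', 'e', 'b', 'a', 'c']
'e': index 1 in ['d', 'e', 'b', 'a', 'c'] -> ['e', 'd', 'b', 'a', 'c']
'd': index 1 in ['e', 'd', 'b', 'a', 'c'] -> ['d', 'e', 'b', 'a', 'c']
'a': index 3 in ['d', 'e', 'b', 'a', 'c'] -> ['a', 'd', 'e', 'b', 'c']
'e': index 2 in ['a', 'd', 'e', 'b', 'c'] -> ['e', 'a', 'd', 'b', 'c']
'c': index 4 in ['e', 'a', 'd', 'b', 'c'] -> ['c', 'e', 'a', 'd', 'b']
'e': index 1 in ['c', 'e', 'a', 'd', 'b'] -> ['e', 'c', 'a', 'd', 'b']


Output: [3, 1, 2, 4, 3, 1, 1, 3, 2, 4, 1]


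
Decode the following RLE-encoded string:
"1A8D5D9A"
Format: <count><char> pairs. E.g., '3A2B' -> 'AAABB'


Expanding each <count><char> pair:
  1A -> 'A'
  8D -> 'DDDDDDDD'
  5D -> 'DDDDD'
  9A -> 'AAAAAAAAA'

Decoded = ADDDDDDDDDDDDDAAAAAAAAA


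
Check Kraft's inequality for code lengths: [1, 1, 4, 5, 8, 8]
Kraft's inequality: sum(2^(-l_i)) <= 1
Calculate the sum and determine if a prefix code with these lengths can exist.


Sum = 2^(-1) + 2^(-1) + 2^(-4) + 2^(-5) + 2^(-8) + 2^(-8)
    = 0.5 + 0.5 + 0.0625 + 0.03125 + 0.00390625 + 0.00390625
    = 282/256 = 1.1015625
Since 1.1015625 > 1, Kraft's inequality is NOT satisfied.
A prefix code with these lengths CANNOT exist.

Kraft sum = 1.1015625. Not satisfied.


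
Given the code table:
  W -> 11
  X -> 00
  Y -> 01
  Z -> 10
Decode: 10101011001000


Decoding:
10 -> Z
10 -> Z
10 -> Z
11 -> W
00 -> X
10 -> Z
00 -> X


Result: ZZZWXZX


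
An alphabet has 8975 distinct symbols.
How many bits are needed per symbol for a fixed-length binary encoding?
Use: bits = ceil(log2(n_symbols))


log2(8975) = 13.1317
Bracket: 2^13 = 8192 < 8975 <= 2^14 = 16384
So ceil(log2(8975)) = 14

bits = ceil(log2(8975)) = ceil(13.1317) = 14 bits


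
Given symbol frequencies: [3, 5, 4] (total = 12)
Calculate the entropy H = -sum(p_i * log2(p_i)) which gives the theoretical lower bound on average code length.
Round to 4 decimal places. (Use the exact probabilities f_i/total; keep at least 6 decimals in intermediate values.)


Per-symbol terms -p_i * log2(p_i) with p_i = f_i/12:
  p = 3/12 = 0.250000: log2(p) = -2.000000, -p*log2(p) = 0.500000
  p = 5/12 = 0.416667: log2(p) = -1.263034, -p*log2(p) = 0.526264
  p = 4/12 = 0.333333: log2(p) = -1.584963, -p*log2(p) = 0.528321
H = 0.500000 + 0.526264 + 0.528321 = 1.554585

H = 1.5546 bits/symbol


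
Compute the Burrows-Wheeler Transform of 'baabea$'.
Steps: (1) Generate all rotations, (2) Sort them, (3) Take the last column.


Rotations (sorted):
  0: $baabea -> last char: a
  1: a$baabe -> last char: e
  2: aabea$b -> last char: b
  3: abea$ba -> last char: a
  4: baabea$ -> last char: $
  5: bea$baa -> last char: a
  6: ea$baab -> last char: b


BWT = aeba$ab


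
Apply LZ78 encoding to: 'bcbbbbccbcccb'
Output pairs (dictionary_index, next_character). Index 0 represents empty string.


LZ78 encoding steps:
Dictionary: {0: ''}
Step 1: w='' (idx 0), next='b' -> output (0, 'b'), add 'b' as idx 1
Step 2: w='' (idx 0), next='c' -> output (0, 'c'), add 'c' as idx 2
Step 3: w='b' (idx 1), next='b' -> output (1, 'b'), add 'bb' as idx 3
Step 4: w='bb' (idx 3), next='c' -> output (3, 'c'), add 'bbc' as idx 4
Step 5: w='c' (idx 2), next='b' -> output (2, 'b'), add 'cb' as idx 5
Step 6: w='c' (idx 2), next='c' -> output (2, 'c'), add 'cc' as idx 6
Step 7: w='cb' (idx 5), end of input -> output (5, '')


Encoded: [(0, 'b'), (0, 'c'), (1, 'b'), (3, 'c'), (2, 'b'), (2, 'c'), (5, '')]


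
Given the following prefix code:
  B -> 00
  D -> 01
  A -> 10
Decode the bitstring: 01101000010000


Decoding step by step:
Bits 01 -> D
Bits 10 -> A
Bits 10 -> A
Bits 00 -> B
Bits 01 -> D
Bits 00 -> B
Bits 00 -> B


Decoded message: DAABDBB


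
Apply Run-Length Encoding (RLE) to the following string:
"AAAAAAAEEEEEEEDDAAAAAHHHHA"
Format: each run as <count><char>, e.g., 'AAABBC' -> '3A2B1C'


Scanning runs left to right:
  i=0: run of 'A' x 7 -> '7A'
  i=7: run of 'E' x 7 -> '7E'
  i=14: run of 'D' x 2 -> '2D'
  i=16: run of 'A' x 5 -> '5A'
  i=21: run of 'H' x 4 -> '4H'
  i=25: run of 'A' x 1 -> '1A'

RLE = 7A7E2D5A4H1A


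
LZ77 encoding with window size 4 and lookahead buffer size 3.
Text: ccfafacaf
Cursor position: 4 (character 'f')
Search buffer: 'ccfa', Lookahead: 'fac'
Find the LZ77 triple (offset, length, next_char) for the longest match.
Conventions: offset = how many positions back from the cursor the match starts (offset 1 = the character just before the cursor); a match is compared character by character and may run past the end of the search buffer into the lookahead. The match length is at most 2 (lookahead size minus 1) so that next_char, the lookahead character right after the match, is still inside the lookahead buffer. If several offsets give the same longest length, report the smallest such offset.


Try each offset into the search buffer:
  offset=1 (pos 3, char 'a'): match length 0
  offset=2 (pos 2, char 'f'): match length 2
  offset=3 (pos 1, char 'c'): match length 0
  offset=4 (pos 0, char 'c'): match length 0
Longest match has length 2 at offset 2.
next_char = character at position 4 + 2 = 6 -> 'c'

Best match: offset=2, length=2 (matching 'fa' starting at position 2)
LZ77 triple: (2, 2, 'c')


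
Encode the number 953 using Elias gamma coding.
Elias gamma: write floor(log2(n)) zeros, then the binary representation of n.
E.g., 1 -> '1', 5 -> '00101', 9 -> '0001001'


num_bits = floor(log2(953)) + 1 = 10
leading_zeros = num_bits - 1 = 9
binary(953) = 1110111001

Elias gamma(953) = '000000000' + '1110111001' = 0000000001110111001 (19 bits)


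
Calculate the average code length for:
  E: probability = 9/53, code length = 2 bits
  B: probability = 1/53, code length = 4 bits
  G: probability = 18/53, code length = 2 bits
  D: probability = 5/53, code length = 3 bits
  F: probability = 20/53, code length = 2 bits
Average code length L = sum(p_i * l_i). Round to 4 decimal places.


Weighted contributions p_i * l_i:
  E: (9/53) * 2 = 18/53
  B: (1/53) * 4 = 4/53
  G: (18/53) * 2 = 36/53
  D: (5/53) * 3 = 15/53
  F: (20/53) * 2 = 40/53
Sum = (18 + 4 + 36 + 15 + 40)/53 = 113/53

L = 113/53 = 2.1321 bits/symbol


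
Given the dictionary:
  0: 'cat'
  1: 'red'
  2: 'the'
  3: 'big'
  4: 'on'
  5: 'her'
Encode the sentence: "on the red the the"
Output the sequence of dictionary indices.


Look up each word in the dictionary:
  'on' -> 4
  'the' -> 2
  'red' -> 1
  'the' -> 2
  'the' -> 2

Encoded: [4, 2, 1, 2, 2]


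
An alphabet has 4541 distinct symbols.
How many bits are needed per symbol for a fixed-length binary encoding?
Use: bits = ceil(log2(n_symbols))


log2(4541) = 12.1488
Bracket: 2^12 = 4096 < 4541 <= 2^13 = 8192
So ceil(log2(4541)) = 13

bits = ceil(log2(4541)) = ceil(12.1488) = 13 bits


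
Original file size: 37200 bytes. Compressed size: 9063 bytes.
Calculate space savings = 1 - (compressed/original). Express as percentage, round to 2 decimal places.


ratio = compressed/original = 9063/37200 = 0.243629
savings = 1 - ratio = 1 - 0.243629 = 0.756371
as a percentage: 0.756371 * 100 = 75.64%

Space savings = 1 - 9063/37200 = 75.64%


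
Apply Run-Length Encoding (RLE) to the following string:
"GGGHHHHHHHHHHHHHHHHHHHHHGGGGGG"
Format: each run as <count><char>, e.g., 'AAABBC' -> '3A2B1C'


Scanning runs left to right:
  i=0: run of 'G' x 3 -> '3G'
  i=3: run of 'H' x 21 -> '21H'
  i=24: run of 'G' x 6 -> '6G'

RLE = 3G21H6G


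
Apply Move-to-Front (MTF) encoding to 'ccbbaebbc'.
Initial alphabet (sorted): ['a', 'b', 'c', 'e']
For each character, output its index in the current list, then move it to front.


MTF encoding:
'c': index 2 in ['a', 'b', 'c', 'e'] -> ['c', 'a', 'b', 'e']
'c': index 0 in ['c', 'a', 'b', 'e'] -> ['c', 'a', 'b', 'e']
'b': index 2 in ['c', 'a', 'b', 'e'] -> ['b', 'c', 'a', 'e']
'b': index 0 in ['b', 'c', 'a', 'e'] -> ['b', 'c', 'a', 'e']
'a': index 2 in ['b', 'c', 'a', 'e'] -> ['a', 'b', 'c', 'e']
'e': index 3 in ['a', 'b', 'c', 'e'] -> ['e', 'a', 'b', 'c']
'b': index 2 in ['e', 'a', 'b', 'c'] -> ['b', 'e', 'a', 'c']
'b': index 0 in ['b', 'e', 'a', 'c'] -> ['b', 'e', 'a', 'c']
'c': index 3 in ['b', 'e', 'a', 'c'] -> ['c', 'b', 'e', 'a']


Output: [2, 0, 2, 0, 2, 3, 2, 0, 3]


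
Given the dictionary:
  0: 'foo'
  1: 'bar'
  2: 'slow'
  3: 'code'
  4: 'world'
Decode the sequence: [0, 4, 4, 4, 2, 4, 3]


Look up each index in the dictionary:
  0 -> 'foo'
  4 -> 'world'
  4 -> 'world'
  4 -> 'world'
  2 -> 'slow'
  4 -> 'world'
  3 -> 'code'

Decoded: "foo world world world slow world code"


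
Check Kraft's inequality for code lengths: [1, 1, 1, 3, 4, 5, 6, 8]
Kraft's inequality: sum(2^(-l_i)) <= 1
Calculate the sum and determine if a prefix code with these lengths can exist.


Sum = 2^(-1) + 2^(-1) + 2^(-1) + 2^(-3) + 2^(-4) + 2^(-5) + 2^(-6) + 2^(-8)
    = 0.5 + 0.5 + 0.5 + 0.125 + 0.0625 + 0.03125 + 0.015625 + 0.00390625
    = 445/256 = 1.73828125
Since 1.73828125 > 1, Kraft's inequality is NOT satisfied.
A prefix code with these lengths CANNOT exist.

Kraft sum = 1.73828125. Not satisfied.


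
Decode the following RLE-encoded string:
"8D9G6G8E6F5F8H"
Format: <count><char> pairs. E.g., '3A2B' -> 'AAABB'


Expanding each <count><char> pair:
  8D -> 'DDDDDDDD'
  9G -> 'GGGGGGGGG'
  6G -> 'GGGGGG'
  8E -> 'EEEEEEEE'
  6F -> 'FFFFFF'
  5F -> 'FFFFF'
  8H -> 'HHHHHHHH'

Decoded = DDDDDDDDGGGGGGGGGGGGGGGEEEEEEEEFFFFFFFFFFFHHHHHHHH


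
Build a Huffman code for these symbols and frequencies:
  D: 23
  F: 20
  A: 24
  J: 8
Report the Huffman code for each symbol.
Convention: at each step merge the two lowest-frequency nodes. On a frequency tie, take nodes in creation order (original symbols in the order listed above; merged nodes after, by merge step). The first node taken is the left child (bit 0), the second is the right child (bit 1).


Huffman tree construction:
Step 1: Merge J(8) + F(20) = 28
Step 2: Merge D(23) + A(24) = 47
Step 3: Merge (J+F)(28) + (D+A)(47) = 75
Read each symbol's code off the tree from the root (left child = 0, right child = 1).

Codes:
  D: 10 (length 2)
  F: 01 (length 2)
  A: 11 (length 2)
  J: 00 (length 2)
Average code length: 150/75 = 2.0000 bits/symbol


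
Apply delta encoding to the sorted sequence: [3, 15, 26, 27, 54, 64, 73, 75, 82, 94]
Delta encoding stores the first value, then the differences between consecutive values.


First value: 3
Deltas:
  15 - 3 = 12
  26 - 15 = 11
  27 - 26 = 1
  54 - 27 = 27
  64 - 54 = 10
  73 - 64 = 9
  75 - 73 = 2
  82 - 75 = 7
  94 - 82 = 12


Delta encoded: [3, 12, 11, 1, 27, 10, 9, 2, 7, 12]


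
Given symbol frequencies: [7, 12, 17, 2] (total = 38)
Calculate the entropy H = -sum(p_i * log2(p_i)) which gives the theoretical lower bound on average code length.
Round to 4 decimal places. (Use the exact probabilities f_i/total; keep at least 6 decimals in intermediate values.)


Per-symbol terms -p_i * log2(p_i) with p_i = f_i/38:
  p = 7/38 = 0.184211: log2(p) = -2.440573, -p*log2(p) = 0.449579
  p = 12/38 = 0.315789: log2(p) = -1.662965, -p*log2(p) = 0.525147
  p = 17/38 = 0.447368: log2(p) = -1.160465, -p*log2(p) = 0.519155
  p = 2/38 = 0.052632: log2(p) = -4.247928, -p*log2(p) = 0.223575
H = 0.449579 + 0.525147 + 0.519155 + 0.223575 = 1.717456

H = 1.7175 bits/symbol


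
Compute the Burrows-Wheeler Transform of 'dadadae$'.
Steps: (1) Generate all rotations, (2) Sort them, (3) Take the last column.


Rotations (sorted):
  0: $dadadae -> last char: e
  1: adadae$d -> last char: d
  2: adae$dad -> last char: d
  3: ae$dadad -> last char: d
  4: dadadae$ -> last char: $
  5: dadae$da -> last char: a
  6: dae$dada -> last char: a
  7: e$dadada -> last char: a


BWT = eddd$aaa


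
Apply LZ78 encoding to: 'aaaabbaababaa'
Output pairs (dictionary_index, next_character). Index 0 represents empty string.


LZ78 encoding steps:
Dictionary: {0: ''}
Step 1: w='' (idx 0), next='a' -> output (0, 'a'), add 'a' as idx 1
Step 2: w='a' (idx 1), next='a' -> output (1, 'a'), add 'aa' as idx 2
Step 3: w='a' (idx 1), next='b' -> output (1, 'b'), add 'ab' as idx 3
Step 4: w='' (idx 0), next='b' -> output (0, 'b'), add 'b' as idx 4
Step 5: w='aa' (idx 2), next='b' -> output (2, 'b'), add 'aab' as idx 5
Step 6: w='ab' (idx 3), next='a' -> output (3, 'a'), add 'aba' as idx 6
Step 7: w='a' (idx 1), end of input -> output (1, '')


Encoded: [(0, 'a'), (1, 'a'), (1, 'b'), (0, 'b'), (2, 'b'), (3, 'a'), (1, '')]


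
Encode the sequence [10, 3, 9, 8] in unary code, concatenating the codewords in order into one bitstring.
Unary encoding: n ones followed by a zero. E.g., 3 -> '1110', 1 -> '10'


Encode each number as n ones followed by a terminating 0:
  10 -> 11111111110 (11 bits)
  3 -> 1110 (4 bits)
  9 -> 1111111110 (10 bits)
  8 -> 111111110 (9 bits)
Total length = 11 + 4 + 10 + 9 = 34 bits.

Unary([10, 3, 9, 8]) = 1111111111011101111111110111111110 (34 bits)


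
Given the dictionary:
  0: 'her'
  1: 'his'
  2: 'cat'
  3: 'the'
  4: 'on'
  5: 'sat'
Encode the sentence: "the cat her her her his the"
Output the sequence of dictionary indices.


Look up each word in the dictionary:
  'the' -> 3
  'cat' -> 2
  'her' -> 0
  'her' -> 0
  'her' -> 0
  'his' -> 1
  'the' -> 3

Encoded: [3, 2, 0, 0, 0, 1, 3]


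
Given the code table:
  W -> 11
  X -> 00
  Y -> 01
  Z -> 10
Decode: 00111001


Decoding:
00 -> X
11 -> W
10 -> Z
01 -> Y


Result: XWZY


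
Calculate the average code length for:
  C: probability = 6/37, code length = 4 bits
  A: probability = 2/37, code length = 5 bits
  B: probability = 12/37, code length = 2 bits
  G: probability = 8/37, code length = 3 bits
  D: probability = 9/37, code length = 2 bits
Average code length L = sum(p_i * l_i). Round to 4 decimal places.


Weighted contributions p_i * l_i:
  C: (6/37) * 4 = 24/37
  A: (2/37) * 5 = 10/37
  B: (12/37) * 2 = 24/37
  G: (8/37) * 3 = 24/37
  D: (9/37) * 2 = 18/37
Sum = (24 + 10 + 24 + 24 + 18)/37 = 100/37

L = 100/37 = 2.7027 bits/symbol


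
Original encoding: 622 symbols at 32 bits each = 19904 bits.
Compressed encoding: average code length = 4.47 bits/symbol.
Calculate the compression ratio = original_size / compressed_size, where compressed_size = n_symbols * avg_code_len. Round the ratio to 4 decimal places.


original_size = n_symbols * orig_bits = 622 * 32 = 19904 bits
compressed_size = n_symbols * avg_code_len = 622 * 4.47 = 2780.34 bits
ratio = original_size / compressed_size = 19904 / 2780.34 = 7.1588

Compression ratio = 7.1588


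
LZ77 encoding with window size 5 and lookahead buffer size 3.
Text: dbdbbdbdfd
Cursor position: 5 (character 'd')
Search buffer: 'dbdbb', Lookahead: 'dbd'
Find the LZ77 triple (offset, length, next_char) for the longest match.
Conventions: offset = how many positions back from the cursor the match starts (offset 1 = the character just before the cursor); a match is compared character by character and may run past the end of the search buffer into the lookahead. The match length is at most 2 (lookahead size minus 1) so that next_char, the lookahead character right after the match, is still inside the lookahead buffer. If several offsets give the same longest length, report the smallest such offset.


Try each offset into the search buffer:
  offset=1 (pos 4, char 'b'): match length 0
  offset=2 (pos 3, char 'b'): match length 0
  offset=3 (pos 2, char 'd'): match length 2
  offset=4 (pos 1, char 'b'): match length 0
  offset=5 (pos 0, char 'd'): match length 2
Longest match has length 2, found at offsets 3, 5; take the smallest, offset 3.
next_char = character at position 5 + 2 = 7 -> 'd'

Best match: offset=3, length=2 (matching 'db' starting at position 2)
LZ77 triple: (3, 2, 'd')


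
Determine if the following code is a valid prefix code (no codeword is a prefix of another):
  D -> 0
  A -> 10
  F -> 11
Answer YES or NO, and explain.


Checking each pair (does one codeword prefix another?):
  D='0' vs A='10': no prefix
  D='0' vs F='11': no prefix
  A='10' vs D='0': no prefix
  A='10' vs F='11': no prefix
  F='11' vs D='0': no prefix
  F='11' vs A='10': no prefix
No violation found over all pairs.

YES -- this is a valid prefix code. No codeword is a prefix of any other codeword.


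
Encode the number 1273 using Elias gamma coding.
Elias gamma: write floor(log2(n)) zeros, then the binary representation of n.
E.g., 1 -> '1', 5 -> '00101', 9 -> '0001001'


num_bits = floor(log2(1273)) + 1 = 11
leading_zeros = num_bits - 1 = 10
binary(1273) = 10011111001

Elias gamma(1273) = '0000000000' + '10011111001' = 000000000010011111001 (21 bits)


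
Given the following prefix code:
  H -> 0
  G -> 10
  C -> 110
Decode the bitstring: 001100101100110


Decoding step by step:
Bits 0 -> H
Bits 0 -> H
Bits 110 -> C
Bits 0 -> H
Bits 10 -> G
Bits 110 -> C
Bits 0 -> H
Bits 110 -> C


Decoded message: HHCHGCHC


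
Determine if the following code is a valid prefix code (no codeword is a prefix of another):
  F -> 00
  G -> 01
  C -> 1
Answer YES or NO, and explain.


Checking each pair (does one codeword prefix another?):
  F='00' vs G='01': no prefix
  F='00' vs C='1': no prefix
  G='01' vs F='00': no prefix
  G='01' vs C='1': no prefix
  C='1' vs F='00': no prefix
  C='1' vs G='01': no prefix
No violation found over all pairs.

YES -- this is a valid prefix code. No codeword is a prefix of any other codeword.


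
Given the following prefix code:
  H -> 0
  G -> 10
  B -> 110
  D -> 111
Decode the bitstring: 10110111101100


Decoding step by step:
Bits 10 -> G
Bits 110 -> B
Bits 111 -> D
Bits 10 -> G
Bits 110 -> B
Bits 0 -> H


Decoded message: GBDGBH


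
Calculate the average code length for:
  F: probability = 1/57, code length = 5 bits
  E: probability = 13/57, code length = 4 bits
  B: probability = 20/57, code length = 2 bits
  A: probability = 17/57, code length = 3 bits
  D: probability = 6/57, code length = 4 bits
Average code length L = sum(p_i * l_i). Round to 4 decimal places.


Weighted contributions p_i * l_i:
  F: (1/57) * 5 = 5/57
  E: (13/57) * 4 = 52/57
  B: (20/57) * 2 = 40/57
  A: (17/57) * 3 = 51/57
  D: (6/57) * 4 = 24/57
Sum = (5 + 52 + 40 + 51 + 24)/57 = 172/57

L = 172/57 = 3.0175 bits/symbol


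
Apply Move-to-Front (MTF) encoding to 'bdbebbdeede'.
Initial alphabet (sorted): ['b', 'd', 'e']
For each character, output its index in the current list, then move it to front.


MTF encoding:
'b': index 0 in ['b', 'd', 'e'] -> ['b', 'd', 'e']
'd': index 1 in ['b', 'd', 'e'] -> ['d', 'b', 'e']
'b': index 1 in ['d', 'b', 'e'] -> ['b', 'd', 'e']
'e': index 2 in ['b', 'd', 'e'] -> ['e', 'b', 'd']
'b': index 1 in ['e', 'b', 'd'] -> ['b', 'e', 'd']
'b': index 0 in ['b', 'e', 'd'] -> ['b', 'e', 'd']
'd': index 2 in ['b', 'e', 'd'] -> ['d', 'b', 'e']
'e': index 2 in ['d', 'b', 'e'] -> ['e', 'd', 'b']
'e': index 0 in ['e', 'd', 'b'] -> ['e', 'd', 'b']
'd': index 1 in ['e', 'd', 'b'] -> ['d', 'e', 'b']
'e': index 1 in ['d', 'e', 'b'] -> ['e', 'd', 'b']


Output: [0, 1, 1, 2, 1, 0, 2, 2, 0, 1, 1]


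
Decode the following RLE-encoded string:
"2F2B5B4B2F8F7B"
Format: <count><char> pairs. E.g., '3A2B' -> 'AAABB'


Expanding each <count><char> pair:
  2F -> 'FF'
  2B -> 'BB'
  5B -> 'BBBBB'
  4B -> 'BBBB'
  2F -> 'FF'
  8F -> 'FFFFFFFF'
  7B -> 'BBBBBBB'

Decoded = FFBBBBBBBBBBBFFFFFFFFFFBBBBBBB


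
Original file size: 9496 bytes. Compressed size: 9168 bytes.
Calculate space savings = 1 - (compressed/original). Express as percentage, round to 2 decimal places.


ratio = compressed/original = 9168/9496 = 0.965459
savings = 1 - ratio = 1 - 0.965459 = 0.034541
as a percentage: 0.034541 * 100 = 3.45%

Space savings = 1 - 9168/9496 = 3.45%
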